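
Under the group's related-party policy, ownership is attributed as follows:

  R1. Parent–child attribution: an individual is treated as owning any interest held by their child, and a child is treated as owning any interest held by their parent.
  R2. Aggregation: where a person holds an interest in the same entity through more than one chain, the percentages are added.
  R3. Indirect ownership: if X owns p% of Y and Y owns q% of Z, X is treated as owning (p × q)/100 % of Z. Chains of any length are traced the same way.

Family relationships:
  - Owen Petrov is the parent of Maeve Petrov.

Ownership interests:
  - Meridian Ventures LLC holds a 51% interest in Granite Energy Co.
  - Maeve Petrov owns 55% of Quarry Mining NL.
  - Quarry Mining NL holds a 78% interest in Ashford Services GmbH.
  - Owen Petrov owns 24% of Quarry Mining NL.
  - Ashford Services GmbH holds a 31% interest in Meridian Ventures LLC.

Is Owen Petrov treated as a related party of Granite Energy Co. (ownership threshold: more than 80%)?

No

By parent–child attribution (R1), Owen Petrov is treated as also owning Maeve Petrov's interest in Quarry Mining NL, giving 24% + 55% = 79%.
Chain via Quarry Mining NL → Ashford Services GmbH → Meridian Ventures LLC (R3): 79% × 78% × 31% × 51% = 9.742122% of Granite Energy Co.
9.742122% does not exceed the 80% threshold, so Owen is not a related party to Granite Energy Co.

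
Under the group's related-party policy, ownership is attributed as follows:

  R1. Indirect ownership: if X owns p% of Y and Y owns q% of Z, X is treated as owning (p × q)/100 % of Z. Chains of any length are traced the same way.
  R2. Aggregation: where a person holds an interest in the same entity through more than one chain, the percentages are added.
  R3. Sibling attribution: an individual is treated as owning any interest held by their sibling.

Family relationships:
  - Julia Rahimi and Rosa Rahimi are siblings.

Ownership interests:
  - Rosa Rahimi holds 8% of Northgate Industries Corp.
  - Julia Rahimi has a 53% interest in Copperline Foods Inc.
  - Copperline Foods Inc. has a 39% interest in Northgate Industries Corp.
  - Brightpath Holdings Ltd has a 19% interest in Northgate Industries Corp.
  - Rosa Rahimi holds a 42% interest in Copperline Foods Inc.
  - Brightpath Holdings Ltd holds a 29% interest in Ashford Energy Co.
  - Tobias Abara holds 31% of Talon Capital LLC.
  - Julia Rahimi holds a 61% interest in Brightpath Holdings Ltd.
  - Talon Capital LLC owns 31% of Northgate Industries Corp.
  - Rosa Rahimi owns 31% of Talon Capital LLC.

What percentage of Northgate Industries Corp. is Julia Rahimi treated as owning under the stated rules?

66.25%

By sibling attribution (R3), Julia Rahimi is treated as also owning Rosa Rahimi's interest in Copperline Foods Inc, giving 53% + 42% = 95%.
By sibling attribution (R3), Julia Rahimi is treated as owning Rosa Rahimi's 31% interest in Talon Capital LLC.
By sibling attribution (R3), Julia Rahimi is treated as owning Rosa Rahimi's 8% interest in Northgate Industries Corp.
Chain via Brightpath Holdings Ltd (R1): 61% × 19% = 11.59% of Northgate Industries Corp.
Chain via Copperline Foods Inc. (R1): 95% × 39% = 37.05% of Northgate Industries Corp.
Chain via Talon Capital LLC (R1): 31% × 31% = 9.61% of Northgate Industries Corp.
Direct interest in Northgate Industries Corp: 8%.
Aggregating (R2): 11.59% + 37.05% + 9.61% + 8% = 66.25%.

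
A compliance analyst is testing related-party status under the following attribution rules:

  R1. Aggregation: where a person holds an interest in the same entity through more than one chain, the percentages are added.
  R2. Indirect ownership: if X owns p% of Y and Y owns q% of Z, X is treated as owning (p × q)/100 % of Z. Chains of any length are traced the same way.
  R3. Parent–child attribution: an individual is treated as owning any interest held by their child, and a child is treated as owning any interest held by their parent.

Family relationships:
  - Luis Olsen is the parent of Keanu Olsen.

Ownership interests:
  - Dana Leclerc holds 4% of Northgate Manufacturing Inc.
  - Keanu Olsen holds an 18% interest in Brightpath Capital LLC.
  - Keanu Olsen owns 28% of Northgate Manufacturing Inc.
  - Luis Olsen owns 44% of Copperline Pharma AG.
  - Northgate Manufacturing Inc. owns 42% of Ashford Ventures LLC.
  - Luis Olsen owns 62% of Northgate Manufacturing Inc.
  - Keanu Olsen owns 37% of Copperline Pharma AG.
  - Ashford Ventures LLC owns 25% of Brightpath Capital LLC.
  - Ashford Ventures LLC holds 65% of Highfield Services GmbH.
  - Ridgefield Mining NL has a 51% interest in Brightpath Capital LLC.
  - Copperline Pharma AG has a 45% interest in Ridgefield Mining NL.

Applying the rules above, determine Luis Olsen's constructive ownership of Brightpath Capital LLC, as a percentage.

By parent–child attribution (R3), Luis Olsen is treated as also owning Keanu Olsen's interest in Northgate Manufacturing Inc, giving 62% + 28% = 90%.
By parent–child attribution (R3), Luis Olsen is treated as also owning Keanu Olsen's interest in Copperline Pharma AG, giving 44% + 37% = 81%.
By parent–child attribution (R3), Luis Olsen is treated as owning Keanu Olsen's 18% interest in Brightpath Capital LLC.
Chain via Northgate Manufacturing Inc. → Ashford Ventures LLC (R2): 90% × 42% × 25% = 9.45% of Brightpath Capital LLC.
Chain via Copperline Pharma AG → Ridgefield Mining NL (R2): 81% × 45% × 51% = 18.5895% of Brightpath Capital LLC.
Direct interest in Brightpath Capital LLC: 18%.
Aggregating (R1): 9.45% + 18.5895% + 18% = 46.0395%.

46.0395%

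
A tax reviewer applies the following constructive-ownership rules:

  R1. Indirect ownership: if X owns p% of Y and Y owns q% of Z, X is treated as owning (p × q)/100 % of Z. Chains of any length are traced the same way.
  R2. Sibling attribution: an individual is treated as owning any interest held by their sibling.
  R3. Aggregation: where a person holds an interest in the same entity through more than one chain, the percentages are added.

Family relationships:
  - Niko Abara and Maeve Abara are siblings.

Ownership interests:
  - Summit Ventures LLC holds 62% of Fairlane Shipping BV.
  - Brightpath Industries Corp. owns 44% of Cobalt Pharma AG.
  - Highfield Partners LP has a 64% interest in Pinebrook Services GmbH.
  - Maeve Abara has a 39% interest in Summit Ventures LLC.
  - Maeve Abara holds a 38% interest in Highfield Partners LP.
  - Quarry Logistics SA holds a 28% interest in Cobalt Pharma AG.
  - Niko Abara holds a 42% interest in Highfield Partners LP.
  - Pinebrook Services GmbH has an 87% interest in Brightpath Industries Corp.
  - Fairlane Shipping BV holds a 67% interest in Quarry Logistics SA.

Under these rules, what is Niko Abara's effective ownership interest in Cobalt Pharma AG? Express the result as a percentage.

By sibling attribution (R2), Niko Abara is treated as also owning Maeve Abara's interest in Highfield Partners LP, giving 42% + 38% = 80%.
By sibling attribution (R2), Niko Abara is treated as owning Maeve Abara's 39% interest in Summit Ventures LLC.
Chain via Highfield Partners LP → Pinebrook Services GmbH → Brightpath Industries Corp. (R1): 80% × 64% × 87% × 44% = 19.59936% of Cobalt Pharma AG.
Chain via Summit Ventures LLC → Fairlane Shipping BV → Quarry Logistics SA (R1): 39% × 62% × 67% × 28% = 4.536168% of Cobalt Pharma AG.
Aggregating (R3): 19.59936% + 4.536168% = 24.135528%.

24.135528%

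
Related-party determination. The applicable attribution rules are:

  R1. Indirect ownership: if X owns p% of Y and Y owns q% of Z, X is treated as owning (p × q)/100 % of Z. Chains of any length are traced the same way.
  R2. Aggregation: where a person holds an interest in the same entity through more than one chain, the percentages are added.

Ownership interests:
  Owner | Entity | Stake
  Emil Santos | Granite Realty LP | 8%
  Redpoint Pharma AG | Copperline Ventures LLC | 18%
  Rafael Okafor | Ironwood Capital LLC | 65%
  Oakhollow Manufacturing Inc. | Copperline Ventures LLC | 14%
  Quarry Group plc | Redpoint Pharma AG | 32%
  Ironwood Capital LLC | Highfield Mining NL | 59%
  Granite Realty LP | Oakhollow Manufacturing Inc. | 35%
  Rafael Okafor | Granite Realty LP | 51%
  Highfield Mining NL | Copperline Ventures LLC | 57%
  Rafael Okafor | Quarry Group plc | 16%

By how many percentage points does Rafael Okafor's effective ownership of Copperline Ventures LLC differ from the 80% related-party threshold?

54.7199

Chain via Ironwood Capital LLC → Highfield Mining NL (R1): 65% × 59% × 57% = 21.8595% of Copperline Ventures LLC.
Chain via Quarry Group plc → Redpoint Pharma AG (R1): 16% × 32% × 18% = 0.9216% of Copperline Ventures LLC.
Chain via Granite Realty LP → Oakhollow Manufacturing Inc. (R1): 51% × 35% × 14% = 2.499% of Copperline Ventures LLC.
Aggregating (R2): 21.8595% + 0.9216% + 2.499% = 25.2801%.
25.2801% falls short of the 80% threshold by 54.7199 percentage points.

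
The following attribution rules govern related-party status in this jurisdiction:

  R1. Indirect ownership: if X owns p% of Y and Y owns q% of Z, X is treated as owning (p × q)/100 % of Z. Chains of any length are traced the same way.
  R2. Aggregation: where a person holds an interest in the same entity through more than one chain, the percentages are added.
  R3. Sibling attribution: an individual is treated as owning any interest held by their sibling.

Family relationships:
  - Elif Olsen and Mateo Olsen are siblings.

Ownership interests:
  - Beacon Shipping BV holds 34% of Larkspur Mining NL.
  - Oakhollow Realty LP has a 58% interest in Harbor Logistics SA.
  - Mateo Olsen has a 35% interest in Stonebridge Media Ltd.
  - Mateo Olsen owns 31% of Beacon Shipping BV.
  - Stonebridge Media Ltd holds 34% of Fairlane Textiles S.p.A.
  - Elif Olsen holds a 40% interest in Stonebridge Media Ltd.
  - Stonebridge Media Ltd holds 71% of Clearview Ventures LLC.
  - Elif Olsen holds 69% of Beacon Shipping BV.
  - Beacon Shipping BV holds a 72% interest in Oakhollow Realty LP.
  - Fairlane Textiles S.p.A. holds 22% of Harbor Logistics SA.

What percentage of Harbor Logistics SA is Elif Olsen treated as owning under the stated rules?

By sibling attribution (R3), Elif Olsen is treated as also owning Mateo Olsen's interest in Beacon Shipping BV, giving 69% + 31% = 100%.
By sibling attribution (R3), Elif Olsen is treated as also owning Mateo Olsen's interest in Stonebridge Media Ltd, giving 40% + 35% = 75%.
Chain via Beacon Shipping BV → Oakhollow Realty LP (R1): 100% × 72% × 58% = 41.76% of Harbor Logistics SA.
Chain via Stonebridge Media Ltd → Fairlane Textiles S.p.A. (R1): 75% × 34% × 22% = 5.61% of Harbor Logistics SA.
Aggregating (R2): 41.76% + 5.61% = 47.37%.

47.37%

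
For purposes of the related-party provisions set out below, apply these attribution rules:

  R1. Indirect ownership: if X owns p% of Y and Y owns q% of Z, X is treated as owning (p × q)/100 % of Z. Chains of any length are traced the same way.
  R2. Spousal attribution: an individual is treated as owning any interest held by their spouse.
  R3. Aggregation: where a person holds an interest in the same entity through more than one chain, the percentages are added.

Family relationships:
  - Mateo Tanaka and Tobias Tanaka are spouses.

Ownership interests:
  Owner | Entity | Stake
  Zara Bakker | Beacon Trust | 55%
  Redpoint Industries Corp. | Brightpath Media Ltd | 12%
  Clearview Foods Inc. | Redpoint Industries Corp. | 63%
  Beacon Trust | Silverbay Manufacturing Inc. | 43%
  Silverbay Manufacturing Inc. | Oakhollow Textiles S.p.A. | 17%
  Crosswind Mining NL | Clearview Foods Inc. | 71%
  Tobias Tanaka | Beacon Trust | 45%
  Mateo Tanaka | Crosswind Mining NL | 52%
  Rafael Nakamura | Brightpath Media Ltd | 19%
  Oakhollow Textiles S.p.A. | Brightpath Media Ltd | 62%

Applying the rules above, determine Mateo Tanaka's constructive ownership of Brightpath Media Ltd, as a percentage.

4.830642%

By spousal attribution (R2), Mateo Tanaka is treated as owning Tobias Tanaka's 45% interest in Beacon Trust.
Chain via Crosswind Mining NL → Clearview Foods Inc. → Redpoint Industries Corp. (R1): 52% × 71% × 63% × 12% = 2.791152% of Brightpath Media Ltd.
Chain via Beacon Trust → Silverbay Manufacturing Inc. → Oakhollow Textiles S.p.A. (R1): 45% × 43% × 17% × 62% = 2.03949% of Brightpath Media Ltd.
Aggregating (R3): 2.791152% + 2.03949% = 4.830642%.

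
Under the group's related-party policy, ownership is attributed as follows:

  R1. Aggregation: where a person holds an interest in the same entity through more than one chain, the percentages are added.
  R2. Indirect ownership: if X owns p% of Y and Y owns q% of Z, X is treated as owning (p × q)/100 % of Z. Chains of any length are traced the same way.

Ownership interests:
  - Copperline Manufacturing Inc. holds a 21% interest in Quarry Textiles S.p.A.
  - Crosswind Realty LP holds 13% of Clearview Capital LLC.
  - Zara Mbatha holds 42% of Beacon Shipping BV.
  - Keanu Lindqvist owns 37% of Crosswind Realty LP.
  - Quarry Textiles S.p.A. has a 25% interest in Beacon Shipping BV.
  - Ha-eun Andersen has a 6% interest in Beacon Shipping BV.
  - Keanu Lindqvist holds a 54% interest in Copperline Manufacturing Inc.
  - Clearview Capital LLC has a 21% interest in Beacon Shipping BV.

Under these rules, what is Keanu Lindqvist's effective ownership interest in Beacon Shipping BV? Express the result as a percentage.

3.8451%

Chain via Copperline Manufacturing Inc. → Quarry Textiles S.p.A. (R2): 54% × 21% × 25% = 2.835% of Beacon Shipping BV.
Chain via Crosswind Realty LP → Clearview Capital LLC (R2): 37% × 13% × 21% = 1.0101% of Beacon Shipping BV.
Aggregating (R1): 2.835% + 1.0101% = 3.8451%.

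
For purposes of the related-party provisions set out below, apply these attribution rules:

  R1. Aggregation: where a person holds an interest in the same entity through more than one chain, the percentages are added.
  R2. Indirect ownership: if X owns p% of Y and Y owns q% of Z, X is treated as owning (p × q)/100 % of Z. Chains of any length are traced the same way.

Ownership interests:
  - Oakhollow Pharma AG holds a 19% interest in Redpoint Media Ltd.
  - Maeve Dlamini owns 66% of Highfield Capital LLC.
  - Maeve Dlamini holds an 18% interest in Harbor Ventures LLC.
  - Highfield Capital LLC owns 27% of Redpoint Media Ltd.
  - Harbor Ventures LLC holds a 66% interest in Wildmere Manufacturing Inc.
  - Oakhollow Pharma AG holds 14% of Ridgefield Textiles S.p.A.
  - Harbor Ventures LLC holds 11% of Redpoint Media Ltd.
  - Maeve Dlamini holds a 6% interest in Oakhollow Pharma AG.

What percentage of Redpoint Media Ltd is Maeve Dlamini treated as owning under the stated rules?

20.94%

Chain via Harbor Ventures LLC (R2): 18% × 11% = 1.98% of Redpoint Media Ltd.
Chain via Oakhollow Pharma AG (R2): 6% × 19% = 1.14% of Redpoint Media Ltd.
Chain via Highfield Capital LLC (R2): 66% × 27% = 17.82% of Redpoint Media Ltd.
Aggregating (R1): 1.98% + 1.14% + 17.82% = 20.94%.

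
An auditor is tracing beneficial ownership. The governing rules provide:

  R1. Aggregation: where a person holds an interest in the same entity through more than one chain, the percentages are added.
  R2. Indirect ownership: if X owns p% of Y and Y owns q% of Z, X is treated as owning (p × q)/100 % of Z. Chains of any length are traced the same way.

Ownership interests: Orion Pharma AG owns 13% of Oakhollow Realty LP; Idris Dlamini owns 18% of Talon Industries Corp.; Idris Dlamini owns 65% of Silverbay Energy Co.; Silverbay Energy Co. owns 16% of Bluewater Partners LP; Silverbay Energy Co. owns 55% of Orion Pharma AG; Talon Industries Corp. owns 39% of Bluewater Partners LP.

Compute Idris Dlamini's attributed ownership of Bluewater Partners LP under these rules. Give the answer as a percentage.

17.42%

Chain via Silverbay Energy Co. (R2): 65% × 16% = 10.4% of Bluewater Partners LP.
Chain via Talon Industries Corp. (R2): 18% × 39% = 7.02% of Bluewater Partners LP.
Aggregating (R1): 10.4% + 7.02% = 17.42%.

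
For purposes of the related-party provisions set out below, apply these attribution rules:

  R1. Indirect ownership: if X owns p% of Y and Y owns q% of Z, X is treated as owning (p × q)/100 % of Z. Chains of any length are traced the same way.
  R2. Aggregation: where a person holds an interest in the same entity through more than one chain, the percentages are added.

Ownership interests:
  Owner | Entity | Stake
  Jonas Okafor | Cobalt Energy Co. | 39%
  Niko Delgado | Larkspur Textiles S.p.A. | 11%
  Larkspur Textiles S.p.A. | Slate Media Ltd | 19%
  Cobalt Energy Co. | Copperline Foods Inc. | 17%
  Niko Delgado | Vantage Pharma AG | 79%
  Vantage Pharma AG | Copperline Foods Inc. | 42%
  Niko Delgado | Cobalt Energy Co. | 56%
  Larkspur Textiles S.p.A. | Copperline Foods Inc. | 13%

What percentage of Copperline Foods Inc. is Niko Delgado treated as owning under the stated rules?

Chain via Larkspur Textiles S.p.A. (R1): 11% × 13% = 1.43% of Copperline Foods Inc.
Chain via Cobalt Energy Co. (R1): 56% × 17% = 9.52% of Copperline Foods Inc.
Chain via Vantage Pharma AG (R1): 79% × 42% = 33.18% of Copperline Foods Inc.
Aggregating (R2): 1.43% + 9.52% + 33.18% = 44.13%.

44.13%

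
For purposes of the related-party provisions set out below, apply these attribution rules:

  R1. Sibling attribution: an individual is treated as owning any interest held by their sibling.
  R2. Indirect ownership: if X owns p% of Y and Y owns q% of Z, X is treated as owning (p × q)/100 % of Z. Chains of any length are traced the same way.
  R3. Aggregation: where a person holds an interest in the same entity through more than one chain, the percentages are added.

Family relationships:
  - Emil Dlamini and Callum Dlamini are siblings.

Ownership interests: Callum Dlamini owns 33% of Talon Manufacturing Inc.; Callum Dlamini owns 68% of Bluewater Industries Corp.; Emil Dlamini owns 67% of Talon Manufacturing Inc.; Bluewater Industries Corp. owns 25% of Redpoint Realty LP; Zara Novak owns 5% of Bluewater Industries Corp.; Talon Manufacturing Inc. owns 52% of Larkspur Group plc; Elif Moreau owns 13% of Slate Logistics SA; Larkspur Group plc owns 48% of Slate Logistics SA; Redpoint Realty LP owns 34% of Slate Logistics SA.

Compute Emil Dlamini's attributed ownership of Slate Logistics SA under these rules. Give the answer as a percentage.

30.74%

By sibling attribution (R1), Emil Dlamini is treated as also owning Callum Dlamini's interest in Talon Manufacturing Inc, giving 67% + 33% = 100%.
By sibling attribution (R1), Emil Dlamini is treated as owning Callum Dlamini's 68% interest in Bluewater Industries Corp.
Chain via Talon Manufacturing Inc. → Larkspur Group plc (R2): 100% × 52% × 48% = 24.96% of Slate Logistics SA.
Chain via Bluewater Industries Corp. → Redpoint Realty LP (R2): 68% × 25% × 34% = 5.78% of Slate Logistics SA.
Aggregating (R3): 24.96% + 5.78% = 30.74%.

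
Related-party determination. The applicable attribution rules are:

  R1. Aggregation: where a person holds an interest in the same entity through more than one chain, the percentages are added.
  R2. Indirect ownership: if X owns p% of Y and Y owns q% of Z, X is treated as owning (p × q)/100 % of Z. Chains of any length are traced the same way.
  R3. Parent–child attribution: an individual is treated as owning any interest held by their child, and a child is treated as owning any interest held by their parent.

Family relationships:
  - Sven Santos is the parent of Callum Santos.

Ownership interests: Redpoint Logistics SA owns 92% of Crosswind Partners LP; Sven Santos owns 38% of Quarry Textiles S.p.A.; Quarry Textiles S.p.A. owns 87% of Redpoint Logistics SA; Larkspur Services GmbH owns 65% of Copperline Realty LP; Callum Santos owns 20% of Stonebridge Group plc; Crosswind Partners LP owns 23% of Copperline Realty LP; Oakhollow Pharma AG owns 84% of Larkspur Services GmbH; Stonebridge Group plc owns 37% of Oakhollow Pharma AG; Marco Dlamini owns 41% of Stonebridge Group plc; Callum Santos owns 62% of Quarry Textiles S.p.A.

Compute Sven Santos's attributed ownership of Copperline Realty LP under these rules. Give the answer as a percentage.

By parent–child attribution (R3), Sven Santos is treated as also owning Callum Santos's interest in Quarry Textiles S.p.A, giving 38% + 62% = 100%.
By parent–child attribution (R3), Sven Santos is treated as owning Callum Santos's 20% interest in Stonebridge Group plc.
Chain via Quarry Textiles S.p.A. → Redpoint Logistics SA → Crosswind Partners LP (R2): 100% × 87% × 92% × 23% = 18.4092% of Copperline Realty LP.
Chain via Stonebridge Group plc → Oakhollow Pharma AG → Larkspur Services GmbH (R2): 20% × 37% × 84% × 65% = 4.0404% of Copperline Realty LP.
Aggregating (R1): 18.4092% + 4.0404% = 22.4496%.

22.4496%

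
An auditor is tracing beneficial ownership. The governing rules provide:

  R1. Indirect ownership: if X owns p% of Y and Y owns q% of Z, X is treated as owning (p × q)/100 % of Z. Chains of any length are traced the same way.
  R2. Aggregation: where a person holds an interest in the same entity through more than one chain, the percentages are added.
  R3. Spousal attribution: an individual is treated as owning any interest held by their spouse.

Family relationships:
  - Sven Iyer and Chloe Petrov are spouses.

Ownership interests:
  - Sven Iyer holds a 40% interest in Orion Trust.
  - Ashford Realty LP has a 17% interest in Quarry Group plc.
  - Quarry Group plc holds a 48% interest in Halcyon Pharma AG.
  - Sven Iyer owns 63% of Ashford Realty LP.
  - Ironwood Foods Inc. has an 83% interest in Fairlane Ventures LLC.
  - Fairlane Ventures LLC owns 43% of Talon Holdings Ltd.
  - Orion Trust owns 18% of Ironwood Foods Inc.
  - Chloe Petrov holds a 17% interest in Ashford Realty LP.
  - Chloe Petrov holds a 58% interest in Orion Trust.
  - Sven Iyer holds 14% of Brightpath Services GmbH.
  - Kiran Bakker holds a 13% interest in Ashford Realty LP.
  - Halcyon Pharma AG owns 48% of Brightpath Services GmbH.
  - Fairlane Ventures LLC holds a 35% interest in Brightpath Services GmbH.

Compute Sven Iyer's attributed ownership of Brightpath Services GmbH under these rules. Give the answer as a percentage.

By spousal attribution (R3), Sven Iyer is treated as also owning Chloe Petrov's interest in Ashford Realty LP, giving 63% + 17% = 80%.
By spousal attribution (R3), Sven Iyer is treated as also owning Chloe Petrov's interest in Orion Trust, giving 40% + 58% = 98%.
Chain via Ashford Realty LP → Quarry Group plc → Halcyon Pharma AG (R1): 80% × 17% × 48% × 48% = 3.13344% of Brightpath Services GmbH.
Chain via Orion Trust → Ironwood Foods Inc. → Fairlane Ventures LLC (R1): 98% × 18% × 83% × 35% = 5.12442% of Brightpath Services GmbH.
Direct interest in Brightpath Services GmbH: 14%.
Aggregating (R2): 3.13344% + 5.12442% + 14% = 22.25786%.

22.25786%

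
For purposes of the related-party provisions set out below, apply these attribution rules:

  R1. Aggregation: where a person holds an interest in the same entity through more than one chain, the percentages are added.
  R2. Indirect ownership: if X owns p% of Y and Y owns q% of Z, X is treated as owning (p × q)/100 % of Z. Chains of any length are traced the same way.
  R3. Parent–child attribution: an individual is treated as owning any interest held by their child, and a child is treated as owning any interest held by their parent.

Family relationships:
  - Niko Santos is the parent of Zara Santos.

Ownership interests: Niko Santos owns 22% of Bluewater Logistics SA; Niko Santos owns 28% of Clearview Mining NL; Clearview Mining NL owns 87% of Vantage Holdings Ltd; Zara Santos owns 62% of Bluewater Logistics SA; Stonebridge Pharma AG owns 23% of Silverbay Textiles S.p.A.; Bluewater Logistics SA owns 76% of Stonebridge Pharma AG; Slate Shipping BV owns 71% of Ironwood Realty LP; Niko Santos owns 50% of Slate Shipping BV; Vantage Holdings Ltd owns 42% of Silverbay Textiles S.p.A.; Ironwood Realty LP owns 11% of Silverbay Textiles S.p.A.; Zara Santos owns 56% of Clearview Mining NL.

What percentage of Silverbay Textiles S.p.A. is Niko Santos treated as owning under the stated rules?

49.2818%

By parent–child attribution (R3), Niko Santos is treated as also owning Zara Santos's interest in Bluewater Logistics SA, giving 22% + 62% = 84%.
By parent–child attribution (R3), Niko Santos is treated as also owning Zara Santos's interest in Clearview Mining NL, giving 28% + 56% = 84%.
Chain via Bluewater Logistics SA → Stonebridge Pharma AG (R2): 84% × 76% × 23% = 14.6832% of Silverbay Textiles S.p.A.
Chain via Slate Shipping BV → Ironwood Realty LP (R2): 50% × 71% × 11% = 3.905% of Silverbay Textiles S.p.A.
Chain via Clearview Mining NL → Vantage Holdings Ltd (R2): 84% × 87% × 42% = 30.6936% of Silverbay Textiles S.p.A.
Aggregating (R1): 14.6832% + 3.905% + 30.6936% = 49.2818%.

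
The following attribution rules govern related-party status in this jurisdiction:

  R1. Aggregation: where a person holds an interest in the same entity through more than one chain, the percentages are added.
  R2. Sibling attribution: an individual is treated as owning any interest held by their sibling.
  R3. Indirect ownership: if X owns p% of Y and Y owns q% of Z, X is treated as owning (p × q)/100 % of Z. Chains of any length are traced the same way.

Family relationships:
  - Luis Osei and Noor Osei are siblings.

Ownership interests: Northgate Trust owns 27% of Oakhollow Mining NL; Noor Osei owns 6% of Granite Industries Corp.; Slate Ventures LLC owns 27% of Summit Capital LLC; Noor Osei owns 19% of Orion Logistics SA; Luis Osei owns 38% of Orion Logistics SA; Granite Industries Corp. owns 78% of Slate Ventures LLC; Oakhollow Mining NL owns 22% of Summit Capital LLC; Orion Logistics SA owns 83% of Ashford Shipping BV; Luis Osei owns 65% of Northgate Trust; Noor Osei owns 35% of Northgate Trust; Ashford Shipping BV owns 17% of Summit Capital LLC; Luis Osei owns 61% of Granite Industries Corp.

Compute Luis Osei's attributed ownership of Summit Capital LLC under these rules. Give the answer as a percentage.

28.0929%

By sibling attribution (R2), Luis Osei is treated as also owning Noor Osei's interest in Orion Logistics SA, giving 38% + 19% = 57%.
By sibling attribution (R2), Luis Osei is treated as also owning Noor Osei's interest in Northgate Trust, giving 65% + 35% = 100%.
By sibling attribution (R2), Luis Osei is treated as also owning Noor Osei's interest in Granite Industries Corp, giving 61% + 6% = 67%.
Chain via Orion Logistics SA → Ashford Shipping BV (R3): 57% × 83% × 17% = 8.0427% of Summit Capital LLC.
Chain via Northgate Trust → Oakhollow Mining NL (R3): 100% × 27% × 22% = 5.94% of Summit Capital LLC.
Chain via Granite Industries Corp. → Slate Ventures LLC (R3): 67% × 78% × 27% = 14.1102% of Summit Capital LLC.
Aggregating (R1): 8.0427% + 5.94% + 14.1102% = 28.0929%.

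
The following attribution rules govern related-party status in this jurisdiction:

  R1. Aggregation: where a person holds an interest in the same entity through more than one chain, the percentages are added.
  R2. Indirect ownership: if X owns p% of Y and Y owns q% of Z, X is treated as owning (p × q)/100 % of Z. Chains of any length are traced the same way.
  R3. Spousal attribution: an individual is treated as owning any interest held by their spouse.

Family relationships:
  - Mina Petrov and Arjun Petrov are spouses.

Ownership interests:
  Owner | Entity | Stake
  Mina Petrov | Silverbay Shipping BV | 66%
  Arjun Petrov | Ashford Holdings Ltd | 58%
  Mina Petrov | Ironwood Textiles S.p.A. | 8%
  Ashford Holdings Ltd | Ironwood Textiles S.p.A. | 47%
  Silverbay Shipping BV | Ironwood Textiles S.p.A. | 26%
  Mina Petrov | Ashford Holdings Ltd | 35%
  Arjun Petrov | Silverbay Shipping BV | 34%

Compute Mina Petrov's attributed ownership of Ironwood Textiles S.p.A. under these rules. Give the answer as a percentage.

By spousal attribution (R3), Mina Petrov is treated as also owning Arjun Petrov's interest in Silverbay Shipping BV, giving 66% + 34% = 100%.
By spousal attribution (R3), Mina Petrov is treated as also owning Arjun Petrov's interest in Ashford Holdings Ltd, giving 35% + 58% = 93%.
Chain via Silverbay Shipping BV (R2): 100% × 26% = 26% of Ironwood Textiles S.p.A.
Chain via Ashford Holdings Ltd (R2): 93% × 47% = 43.71% of Ironwood Textiles S.p.A.
Direct interest in Ironwood Textiles S.p.A: 8%.
Aggregating (R1): 26% + 43.71% + 8% = 77.71%.

77.71%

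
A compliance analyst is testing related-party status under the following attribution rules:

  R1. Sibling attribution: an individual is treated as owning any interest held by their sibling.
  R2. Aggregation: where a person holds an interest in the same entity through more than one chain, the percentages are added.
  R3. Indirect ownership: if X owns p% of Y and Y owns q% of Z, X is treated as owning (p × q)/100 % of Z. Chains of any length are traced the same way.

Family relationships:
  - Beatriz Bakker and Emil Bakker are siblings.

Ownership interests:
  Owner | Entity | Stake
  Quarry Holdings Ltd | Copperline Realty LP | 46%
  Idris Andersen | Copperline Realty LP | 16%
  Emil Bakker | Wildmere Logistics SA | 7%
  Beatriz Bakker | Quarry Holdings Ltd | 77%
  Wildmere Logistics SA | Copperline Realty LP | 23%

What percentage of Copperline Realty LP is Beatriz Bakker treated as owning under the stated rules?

37.03%

By sibling attribution (R1), Beatriz Bakker is treated as owning Emil Bakker's 7% interest in Wildmere Logistics SA.
Chain via Quarry Holdings Ltd (R3): 77% × 46% = 35.42% of Copperline Realty LP.
Chain via Wildmere Logistics SA (R3): 7% × 23% = 1.61% of Copperline Realty LP.
Aggregating (R2): 35.42% + 1.61% = 37.03%.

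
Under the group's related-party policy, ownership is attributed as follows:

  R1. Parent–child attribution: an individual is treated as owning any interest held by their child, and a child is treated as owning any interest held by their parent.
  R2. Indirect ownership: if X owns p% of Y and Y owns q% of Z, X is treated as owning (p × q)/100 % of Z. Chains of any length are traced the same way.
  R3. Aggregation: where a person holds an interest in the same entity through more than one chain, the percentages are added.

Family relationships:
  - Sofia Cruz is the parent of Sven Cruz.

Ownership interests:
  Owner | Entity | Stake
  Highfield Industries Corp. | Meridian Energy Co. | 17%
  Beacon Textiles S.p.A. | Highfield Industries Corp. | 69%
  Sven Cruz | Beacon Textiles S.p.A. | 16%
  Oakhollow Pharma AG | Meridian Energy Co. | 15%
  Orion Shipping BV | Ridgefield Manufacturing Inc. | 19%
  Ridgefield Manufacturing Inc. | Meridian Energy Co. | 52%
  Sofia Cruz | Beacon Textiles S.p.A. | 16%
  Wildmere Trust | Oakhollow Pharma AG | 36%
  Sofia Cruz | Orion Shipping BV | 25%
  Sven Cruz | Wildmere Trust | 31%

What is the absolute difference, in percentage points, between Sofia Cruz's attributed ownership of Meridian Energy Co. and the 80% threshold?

72.1024

By parent–child attribution (R1), Sofia Cruz is treated as also owning Sven Cruz's interest in Beacon Textiles S.p.A, giving 16% + 16% = 32%.
By parent–child attribution (R1), Sofia Cruz is treated as owning Sven Cruz's 31% interest in Wildmere Trust.
Chain via Orion Shipping BV → Ridgefield Manufacturing Inc. (R2): 25% × 19% × 52% = 2.47% of Meridian Energy Co.
Chain via Beacon Textiles S.p.A. → Highfield Industries Corp. (R2): 32% × 69% × 17% = 3.7536% of Meridian Energy Co.
Chain via Wildmere Trust → Oakhollow Pharma AG (R2): 31% × 36% × 15% = 1.674% of Meridian Energy Co.
Aggregating (R3): 2.47% + 3.7536% + 1.674% = 7.8976%.
7.8976% falls short of the 80% threshold by 72.1024 percentage points.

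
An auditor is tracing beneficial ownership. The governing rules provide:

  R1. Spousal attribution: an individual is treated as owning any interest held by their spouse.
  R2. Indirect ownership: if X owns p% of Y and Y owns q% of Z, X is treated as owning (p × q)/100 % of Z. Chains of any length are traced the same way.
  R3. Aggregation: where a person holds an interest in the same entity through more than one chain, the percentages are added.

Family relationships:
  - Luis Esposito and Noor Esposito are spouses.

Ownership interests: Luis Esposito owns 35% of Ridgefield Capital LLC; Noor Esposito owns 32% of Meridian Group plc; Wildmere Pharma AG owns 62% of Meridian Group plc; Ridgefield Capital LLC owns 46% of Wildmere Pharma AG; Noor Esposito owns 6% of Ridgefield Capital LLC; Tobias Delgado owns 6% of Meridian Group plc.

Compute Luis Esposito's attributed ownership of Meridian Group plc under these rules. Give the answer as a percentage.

By spousal attribution (R1), Luis Esposito is treated as also owning Noor Esposito's interest in Ridgefield Capital LLC, giving 35% + 6% = 41%.
By spousal attribution (R1), Luis Esposito is treated as owning Noor Esposito's 32% interest in Meridian Group plc.
Chain via Ridgefield Capital LLC → Wildmere Pharma AG (R2): 41% × 46% × 62% = 11.6932% of Meridian Group plc.
Direct interest in Meridian Group plc: 32%.
Aggregating (R3): 11.6932% + 32% = 43.6932%.

43.6932%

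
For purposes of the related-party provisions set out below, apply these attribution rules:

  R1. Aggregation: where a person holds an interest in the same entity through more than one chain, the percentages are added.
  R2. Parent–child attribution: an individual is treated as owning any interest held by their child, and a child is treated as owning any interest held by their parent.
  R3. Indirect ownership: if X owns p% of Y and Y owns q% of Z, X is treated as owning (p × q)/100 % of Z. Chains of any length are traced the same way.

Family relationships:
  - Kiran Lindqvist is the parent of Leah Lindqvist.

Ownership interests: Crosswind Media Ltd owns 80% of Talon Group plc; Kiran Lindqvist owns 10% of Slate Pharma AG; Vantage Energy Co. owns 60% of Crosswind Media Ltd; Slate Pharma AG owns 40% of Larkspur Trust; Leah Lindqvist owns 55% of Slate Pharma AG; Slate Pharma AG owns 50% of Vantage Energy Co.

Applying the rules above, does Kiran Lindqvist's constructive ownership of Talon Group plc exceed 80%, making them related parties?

By parent–child attribution (R2), Kiran Lindqvist is treated as also owning Leah Lindqvist's interest in Slate Pharma AG, giving 10% + 55% = 65%.
Chain via Slate Pharma AG → Vantage Energy Co. → Crosswind Media Ltd (R3): 65% × 50% × 60% × 80% = 15.6% of Talon Group plc.
15.6% does not exceed the 80% threshold, so Kiran is not a related party to Talon Group plc.

No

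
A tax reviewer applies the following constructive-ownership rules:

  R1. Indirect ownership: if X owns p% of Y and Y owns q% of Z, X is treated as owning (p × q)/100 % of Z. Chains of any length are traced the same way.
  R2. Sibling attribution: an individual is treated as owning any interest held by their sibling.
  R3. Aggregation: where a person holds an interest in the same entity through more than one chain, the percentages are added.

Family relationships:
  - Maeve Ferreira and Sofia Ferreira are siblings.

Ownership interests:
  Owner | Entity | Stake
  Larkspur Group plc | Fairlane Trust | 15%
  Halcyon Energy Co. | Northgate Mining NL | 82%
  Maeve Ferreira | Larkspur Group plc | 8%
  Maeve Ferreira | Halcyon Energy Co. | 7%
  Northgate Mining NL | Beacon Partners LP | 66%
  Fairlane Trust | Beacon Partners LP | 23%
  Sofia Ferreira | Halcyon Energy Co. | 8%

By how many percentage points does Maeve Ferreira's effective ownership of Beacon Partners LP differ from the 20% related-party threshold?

11.606

By sibling attribution (R2), Maeve Ferreira is treated as also owning Sofia Ferreira's interest in Halcyon Energy Co, giving 7% + 8% = 15%.
Chain via Halcyon Energy Co. → Northgate Mining NL (R1): 15% × 82% × 66% = 8.118% of Beacon Partners LP.
Chain via Larkspur Group plc → Fairlane Trust (R1): 8% × 15% × 23% = 0.276% of Beacon Partners LP.
Aggregating (R3): 8.118% + 0.276% = 8.394%.
8.394% falls short of the 20% threshold by 11.606 percentage points.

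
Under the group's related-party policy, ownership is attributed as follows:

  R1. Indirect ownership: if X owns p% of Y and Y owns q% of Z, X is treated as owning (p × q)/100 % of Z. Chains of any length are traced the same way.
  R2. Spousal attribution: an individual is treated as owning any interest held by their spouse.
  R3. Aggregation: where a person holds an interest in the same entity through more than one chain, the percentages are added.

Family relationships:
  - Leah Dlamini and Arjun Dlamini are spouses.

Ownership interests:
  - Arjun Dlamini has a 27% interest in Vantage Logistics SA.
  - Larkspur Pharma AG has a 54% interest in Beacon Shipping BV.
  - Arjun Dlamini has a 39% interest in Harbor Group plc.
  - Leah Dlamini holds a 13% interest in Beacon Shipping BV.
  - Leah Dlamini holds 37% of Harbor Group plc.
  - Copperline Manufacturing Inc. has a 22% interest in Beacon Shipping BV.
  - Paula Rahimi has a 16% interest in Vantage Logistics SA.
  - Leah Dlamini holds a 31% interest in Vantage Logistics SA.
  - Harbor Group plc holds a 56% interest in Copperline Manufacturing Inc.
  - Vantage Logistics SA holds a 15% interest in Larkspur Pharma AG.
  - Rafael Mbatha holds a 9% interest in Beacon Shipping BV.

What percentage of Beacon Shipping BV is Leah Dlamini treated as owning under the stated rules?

27.0612%

By spousal attribution (R2), Leah Dlamini is treated as also owning Arjun Dlamini's interest in Harbor Group plc, giving 37% + 39% = 76%.
By spousal attribution (R2), Leah Dlamini is treated as also owning Arjun Dlamini's interest in Vantage Logistics SA, giving 31% + 27% = 58%.
Chain via Harbor Group plc → Copperline Manufacturing Inc. (R1): 76% × 56% × 22% = 9.3632% of Beacon Shipping BV.
Chain via Vantage Logistics SA → Larkspur Pharma AG (R1): 58% × 15% × 54% = 4.698% of Beacon Shipping BV.
Direct interest in Beacon Shipping BV: 13%.
Aggregating (R3): 9.3632% + 4.698% + 13% = 27.0612%.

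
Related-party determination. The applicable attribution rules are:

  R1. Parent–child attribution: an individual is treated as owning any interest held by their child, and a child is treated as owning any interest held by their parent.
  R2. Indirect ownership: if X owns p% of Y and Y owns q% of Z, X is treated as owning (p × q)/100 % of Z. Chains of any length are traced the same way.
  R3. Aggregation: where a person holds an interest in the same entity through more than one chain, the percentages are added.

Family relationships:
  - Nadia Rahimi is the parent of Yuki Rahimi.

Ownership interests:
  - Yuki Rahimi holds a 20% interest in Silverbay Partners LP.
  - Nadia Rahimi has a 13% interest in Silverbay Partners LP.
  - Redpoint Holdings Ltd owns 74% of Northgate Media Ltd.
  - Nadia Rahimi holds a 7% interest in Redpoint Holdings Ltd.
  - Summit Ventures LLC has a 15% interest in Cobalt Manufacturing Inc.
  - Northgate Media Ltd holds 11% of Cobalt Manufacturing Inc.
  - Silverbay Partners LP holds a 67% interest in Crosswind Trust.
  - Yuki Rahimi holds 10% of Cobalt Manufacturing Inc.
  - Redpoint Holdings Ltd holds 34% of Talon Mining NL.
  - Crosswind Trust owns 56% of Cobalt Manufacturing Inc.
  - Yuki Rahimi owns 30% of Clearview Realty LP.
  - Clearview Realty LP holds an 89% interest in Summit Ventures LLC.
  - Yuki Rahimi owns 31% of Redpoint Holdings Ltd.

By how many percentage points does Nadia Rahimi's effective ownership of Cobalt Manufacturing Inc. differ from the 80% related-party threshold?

50.5202

By parent–child attribution (R1), Nadia Rahimi is treated as also owning Yuki Rahimi's interest in Silverbay Partners LP, giving 13% + 20% = 33%.
By parent–child attribution (R1), Nadia Rahimi is treated as also owning Yuki Rahimi's interest in Redpoint Holdings Ltd, giving 7% + 31% = 38%.
By parent–child attribution (R1), Nadia Rahimi is treated as owning Yuki Rahimi's 30% interest in Clearview Realty LP.
By parent–child attribution (R1), Nadia Rahimi is treated as owning Yuki Rahimi's 10% interest in Cobalt Manufacturing Inc.
Chain via Silverbay Partners LP → Crosswind Trust (R2): 33% × 67% × 56% = 12.3816% of Cobalt Manufacturing Inc.
Chain via Redpoint Holdings Ltd → Northgate Media Ltd (R2): 38% × 74% × 11% = 3.0932% of Cobalt Manufacturing Inc.
Chain via Clearview Realty LP → Summit Ventures LLC (R2): 30% × 89% × 15% = 4.005% of Cobalt Manufacturing Inc.
Direct interest in Cobalt Manufacturing Inc: 10%.
Aggregating (R3): 12.3816% + 3.0932% + 4.005% + 10% = 29.4798%.
29.4798% falls short of the 80% threshold by 50.5202 percentage points.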